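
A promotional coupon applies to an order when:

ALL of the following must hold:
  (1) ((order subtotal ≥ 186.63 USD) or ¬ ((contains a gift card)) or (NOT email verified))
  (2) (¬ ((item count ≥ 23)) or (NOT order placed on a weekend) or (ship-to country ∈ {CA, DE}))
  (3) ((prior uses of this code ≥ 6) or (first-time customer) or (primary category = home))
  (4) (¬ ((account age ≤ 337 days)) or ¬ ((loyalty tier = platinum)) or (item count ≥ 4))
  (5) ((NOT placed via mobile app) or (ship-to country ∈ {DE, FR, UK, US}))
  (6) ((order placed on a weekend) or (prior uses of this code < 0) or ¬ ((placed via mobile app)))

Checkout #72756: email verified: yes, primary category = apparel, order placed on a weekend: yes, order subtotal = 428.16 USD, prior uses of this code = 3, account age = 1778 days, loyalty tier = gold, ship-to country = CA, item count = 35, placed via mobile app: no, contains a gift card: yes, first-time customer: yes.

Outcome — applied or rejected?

Applied

Atomic conditions:
  order subtotal ≥ 186.63 USD: 428.16 ≥ 186.63 is true
  contains a gift card: yes → true
  NOT email verified: yes → false
  item count ≥ 23: 35 ≥ 23 is true
  NOT order placed on a weekend: yes → false
  ship-to country ∈ {CA, DE}: CA is in the set → true
  prior uses of this code ≥ 6: 3 ≥ 6 is false
  first-time customer: yes → true
  primary category = home: apparel == home is false
  account age ≤ 337 days: 1778 ≤ 337 is false
  loyalty tier = platinum: gold == platinum is false
  item count ≥ 4: 35 ≥ 4 is true
  NOT placed via mobile app: no → true
  ship-to country ∈ {DE, FR, UK, US}: CA is not in the set → false
  order placed on a weekend: yes → true
  prior uses of this code < 0: 3 < 0 is false
  placed via mobile app: no → false
Combine:
[1.2] NOT true = false
[1] true OR false OR false = true
[2.1] NOT true = false
[2] false OR false OR true = true
[3] false OR true OR false = true
[4.1] NOT false = true
[4.2] NOT false = true
[4] true OR true OR true = true
[5] true OR false = true
[6.3] NOT false = true
[6] true OR false OR true = true
[root] true AND true AND true AND true AND true AND true = true
Overall: true → applied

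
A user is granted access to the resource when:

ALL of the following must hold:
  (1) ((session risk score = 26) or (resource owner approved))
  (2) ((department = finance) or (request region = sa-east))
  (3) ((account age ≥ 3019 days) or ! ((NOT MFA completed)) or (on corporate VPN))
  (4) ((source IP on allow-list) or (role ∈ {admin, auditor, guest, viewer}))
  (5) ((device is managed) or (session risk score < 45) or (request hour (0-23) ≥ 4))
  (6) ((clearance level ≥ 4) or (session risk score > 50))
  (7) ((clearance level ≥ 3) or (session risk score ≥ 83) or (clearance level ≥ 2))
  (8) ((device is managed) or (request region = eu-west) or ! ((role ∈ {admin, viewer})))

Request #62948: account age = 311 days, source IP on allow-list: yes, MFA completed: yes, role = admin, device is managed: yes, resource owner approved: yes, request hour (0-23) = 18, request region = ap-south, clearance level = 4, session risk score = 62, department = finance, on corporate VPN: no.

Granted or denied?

Atomic conditions:
  session risk score = 26: 62 == 26 is false
  resource owner approved: yes → true
  department = finance: finance == finance is true
  request region = sa-east: ap-south == sa-east is false
  account age ≥ 3019 days: 311 ≥ 3019 is false
  NOT MFA completed: yes → false
  on corporate VPN: no → false
  source IP on allow-list: yes → true
  role ∈ {admin, auditor, guest, viewer}: admin is in the set → true
  device is managed: yes → true
  session risk score < 45: 62 < 45 is false
  request hour (0-23) ≥ 4: 18 ≥ 4 is true
  clearance level ≥ 4: 4 ≥ 4 is true
  session risk score > 50: 62 > 50 is true
  clearance level ≥ 3: 4 ≥ 3 is true
  session risk score ≥ 83: 62 ≥ 83 is false
  clearance level ≥ 2: 4 ≥ 2 is true
  request region = eu-west: ap-south == eu-west is false
  role ∈ {admin, viewer}: admin is in the set → true
Combine:
[1] false OR true = true
[2] true OR false = true
[3.2] NOT false = true
[3] false OR true OR false = true
[4] true OR true = true
[5] true OR false OR true = true
[6] true OR true = true
[7] true OR false OR true = true
[8.3] NOT true = false
[8] true OR false OR false = true
[root] true AND true AND true AND true AND true AND true AND true AND true = true
Overall: true → granted

Granted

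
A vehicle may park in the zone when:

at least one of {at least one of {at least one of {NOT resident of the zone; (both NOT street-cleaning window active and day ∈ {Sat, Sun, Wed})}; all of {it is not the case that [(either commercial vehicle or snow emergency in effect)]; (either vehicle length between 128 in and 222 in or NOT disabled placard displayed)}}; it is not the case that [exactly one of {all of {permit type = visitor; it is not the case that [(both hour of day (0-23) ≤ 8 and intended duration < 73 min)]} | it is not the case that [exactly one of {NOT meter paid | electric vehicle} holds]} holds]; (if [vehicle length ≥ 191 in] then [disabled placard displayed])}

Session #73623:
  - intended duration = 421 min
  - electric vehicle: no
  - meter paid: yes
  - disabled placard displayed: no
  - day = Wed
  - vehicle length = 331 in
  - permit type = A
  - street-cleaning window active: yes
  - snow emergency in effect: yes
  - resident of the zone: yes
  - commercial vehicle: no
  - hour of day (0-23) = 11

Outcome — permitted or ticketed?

Atomic conditions:
  NOT resident of the zone: yes → false
  NOT street-cleaning window active: yes → false
  day ∈ {Sat, Sun, Wed}: Wed is in the set → true
  commercial vehicle: no → false
  snow emergency in effect: yes → true
  vehicle length between 128 in and 222 in: 331 in [128, 222] is false
  NOT disabled placard displayed: no → true
  permit type = visitor: A == visitor is false
  hour of day (0-23) ≤ 8: 11 ≤ 8 is false
  intended duration < 73 min: 421 < 73 is false
  NOT meter paid: yes → false
  electric vehicle: no → false
  vehicle length ≥ 191 in: 331 ≥ 191 is true
  disabled placard displayed: no → false
Combine:
[1.1.2] false AND true = false
[1.1] false OR false = false
[1.2.1.1] false OR true = true
[1.2.1] NOT true = false
[1.2.2] false OR true = true
[1.2] false AND true = false
[1] false OR false = false
[2.1.1.2.1] false AND false = false
[2.1.1.2] NOT false = true
[2.1.1] false AND true = false
[2.1.2.1] exactly-one(false, false) = false
[2.1.2] NOT false = true
[2.1] exactly-one(false, true) = true
[2] NOT true = false
[3] true → false = false
[root] false OR false OR false = false
Overall: false → ticketed

Ticketed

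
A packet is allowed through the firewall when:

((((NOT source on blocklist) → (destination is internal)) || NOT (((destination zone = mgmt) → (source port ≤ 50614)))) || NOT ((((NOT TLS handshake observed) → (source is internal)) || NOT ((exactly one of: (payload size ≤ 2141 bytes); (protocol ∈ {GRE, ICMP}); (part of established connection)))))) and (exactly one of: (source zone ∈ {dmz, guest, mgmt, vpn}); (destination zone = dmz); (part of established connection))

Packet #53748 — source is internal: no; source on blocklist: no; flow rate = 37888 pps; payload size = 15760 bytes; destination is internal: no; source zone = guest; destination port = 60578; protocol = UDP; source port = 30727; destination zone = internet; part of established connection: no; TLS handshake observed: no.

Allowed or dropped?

Atomic conditions:
  NOT source on blocklist: no → true
  destination is internal: no → false
  destination zone = mgmt: internet == mgmt is false
  source port ≤ 50614: 30727 ≤ 50614 is true
  NOT TLS handshake observed: no → true
  source is internal: no → false
  payload size ≤ 2141 bytes: 15760 ≤ 2141 is false
  protocol ∈ {GRE, ICMP}: UDP is not in the set → false
  part of established connection: no → false
  source zone ∈ {dmz, guest, mgmt, vpn}: guest is in the set → true
  destination zone = dmz: internet == dmz is false
Combine:
[1.1.1] true → false = false
[1.1.2.1] false → true (antecedent false ⇒ implication holds) = true
[1.1.2] NOT true = false
[1.1] false OR false = false
[1.2.1.1] true → false = false
[1.2.1.2.1] exactly-one(false, false, false) = false
[1.2.1.2] NOT false = true
[1.2.1] false OR true = true
[1.2] NOT true = false
[1] false OR false = false
[2] exactly-one(true, false, false) = true
[root] false AND true = false
Overall: false → dropped

Dropped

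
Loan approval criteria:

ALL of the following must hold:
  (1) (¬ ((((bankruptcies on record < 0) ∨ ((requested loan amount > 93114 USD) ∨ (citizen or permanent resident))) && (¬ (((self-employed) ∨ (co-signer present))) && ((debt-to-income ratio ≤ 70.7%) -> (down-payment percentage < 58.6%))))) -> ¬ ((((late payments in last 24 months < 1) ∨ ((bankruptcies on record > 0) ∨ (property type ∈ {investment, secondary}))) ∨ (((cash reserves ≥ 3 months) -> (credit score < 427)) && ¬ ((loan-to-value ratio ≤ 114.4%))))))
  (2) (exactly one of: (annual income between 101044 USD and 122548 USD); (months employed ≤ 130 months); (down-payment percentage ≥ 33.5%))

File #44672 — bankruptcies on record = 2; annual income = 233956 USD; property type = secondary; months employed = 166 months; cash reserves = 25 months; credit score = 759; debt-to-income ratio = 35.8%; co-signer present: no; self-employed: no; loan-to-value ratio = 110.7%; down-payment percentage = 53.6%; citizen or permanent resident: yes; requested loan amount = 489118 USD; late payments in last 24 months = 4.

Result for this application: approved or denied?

Approved

Atomic conditions:
  bankruptcies on record < 0: 2 < 0 is false
  requested loan amount > 93114 USD: 489118 > 93114 is true
  citizen or permanent resident: yes → true
  self-employed: no → false
  co-signer present: no → false
  debt-to-income ratio ≤ 70.7%: 35.8 ≤ 70.7 is true
  down-payment percentage < 58.6%: 53.6 < 58.6 is true
  late payments in last 24 months < 1: 4 < 1 is false
  bankruptcies on record > 0: 2 > 0 is true
  property type ∈ {investment, secondary}: secondary is in the set → true
  cash reserves ≥ 3 months: 25 ≥ 3 is true
  credit score < 427: 759 < 427 is false
  loan-to-value ratio ≤ 114.4%: 110.7 ≤ 114.4 is true
  annual income between 101044 USD and 122548 USD: 233956 in [101044, 122548] is false
  months employed ≤ 130 months: 166 ≤ 130 is false
  down-payment percentage ≥ 33.5%: 53.6 ≥ 33.5 is true
Combine:
[1.1.1.1.2] true OR true = true
[1.1.1.1] false OR true = true
[1.1.1.2.1.1] false OR false = false
[1.1.1.2.1] NOT false = true
[1.1.1.2.2] true → true = true
[1.1.1.2] true AND true = true
[1.1.1] true AND true = true
[1.1] NOT true = false
[1.2.1.1.2] true OR true = true
[1.2.1.1] false OR true = true
[1.2.1.2.1] true → false = false
[1.2.1.2.2] NOT true = false
[1.2.1.2] false AND false = false
[1.2.1] true OR false = true
[1.2] NOT true = false
[1] false → false (antecedent false ⇒ implication holds) = true
[2] exactly-one(false, false, true) = true
[root] true AND true = true
Overall: true → approved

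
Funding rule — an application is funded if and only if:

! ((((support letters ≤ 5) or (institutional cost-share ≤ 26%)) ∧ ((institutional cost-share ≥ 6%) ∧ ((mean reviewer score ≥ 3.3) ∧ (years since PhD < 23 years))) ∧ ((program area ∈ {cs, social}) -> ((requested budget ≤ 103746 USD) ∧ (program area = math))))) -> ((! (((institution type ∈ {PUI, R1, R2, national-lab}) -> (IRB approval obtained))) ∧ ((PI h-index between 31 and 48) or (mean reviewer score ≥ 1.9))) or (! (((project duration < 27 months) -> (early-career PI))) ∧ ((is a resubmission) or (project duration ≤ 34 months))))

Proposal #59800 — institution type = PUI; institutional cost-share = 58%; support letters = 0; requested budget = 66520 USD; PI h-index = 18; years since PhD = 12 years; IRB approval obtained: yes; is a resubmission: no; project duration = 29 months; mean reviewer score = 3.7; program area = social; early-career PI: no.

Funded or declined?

Atomic conditions:
  support letters ≤ 5: 0 ≤ 5 is true
  institutional cost-share ≤ 26%: 58 ≤ 26 is false
  institutional cost-share ≥ 6%: 58 ≥ 6 is true
  mean reviewer score ≥ 3.3: 3.7 ≥ 3.3 is true
  years since PhD < 23 years: 12 < 23 is true
  program area ∈ {cs, social}: social is in the set → true
  requested budget ≤ 103746 USD: 66520 ≤ 103746 is true
  program area = math: social == math is false
  institution type ∈ {PUI, R1, R2, national-lab}: PUI is in the set → true
  IRB approval obtained: yes → true
  PI h-index between 31 and 48: 18 in [31, 48] is false
  mean reviewer score ≥ 1.9: 3.7 ≥ 1.9 is true
  project duration < 27 months: 29 < 27 is false
  early-career PI: no → false
  is a resubmission: no → false
  project duration ≤ 34 months: 29 ≤ 34 is true
Combine:
[1.1.1] true OR false = true
[1.1.2.2] true AND true = true
[1.1.2] true AND true = true
[1.1.3.2] true AND false = false
[1.1.3] true → false = false
[1.1] true AND true AND false = false
[1] NOT false = true
[2.1.1.1] true → true = true
[2.1.1] NOT true = false
[2.1.2] false OR true = true
[2.1] false AND true = false
[2.2.1.1] false → false (antecedent false ⇒ implication holds) = true
[2.2.1] NOT true = false
[2.2.2] false OR true = true
[2.2] false AND true = false
[2] false OR false = false
[root] true → false = false
Overall: false → declined

Declined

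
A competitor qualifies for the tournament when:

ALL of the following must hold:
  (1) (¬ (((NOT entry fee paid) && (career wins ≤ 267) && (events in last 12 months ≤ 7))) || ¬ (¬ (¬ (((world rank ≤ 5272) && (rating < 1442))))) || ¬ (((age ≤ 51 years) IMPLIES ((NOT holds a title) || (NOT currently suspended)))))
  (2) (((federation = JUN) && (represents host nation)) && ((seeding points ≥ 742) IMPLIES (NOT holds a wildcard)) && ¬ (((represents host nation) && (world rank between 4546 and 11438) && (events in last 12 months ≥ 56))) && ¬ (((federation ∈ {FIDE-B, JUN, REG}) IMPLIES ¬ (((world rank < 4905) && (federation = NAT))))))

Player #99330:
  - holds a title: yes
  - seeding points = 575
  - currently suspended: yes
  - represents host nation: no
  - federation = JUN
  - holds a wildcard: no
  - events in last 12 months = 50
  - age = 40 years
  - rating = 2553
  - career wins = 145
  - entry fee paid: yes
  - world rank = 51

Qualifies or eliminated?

Atomic conditions:
  NOT entry fee paid: yes → false
  career wins ≤ 267: 145 ≤ 267 is true
  events in last 12 months ≤ 7: 50 ≤ 7 is false
  world rank ≤ 5272: 51 ≤ 5272 is true
  rating < 1442: 2553 < 1442 is false
  age ≤ 51 years: 40 ≤ 51 is true
  NOT holds a title: yes → false
  NOT currently suspended: yes → false
  federation = JUN: JUN == JUN is true
  represents host nation: no → false
  seeding points ≥ 742: 575 ≥ 742 is false
  NOT holds a wildcard: no → true
  world rank between 4546 and 11438: 51 in [4546, 11438] is false
  events in last 12 months ≥ 56: 50 ≥ 56 is false
  federation ∈ {FIDE-B, JUN, REG}: JUN is in the set → true
  world rank < 4905: 51 < 4905 is true
  federation = NAT: JUN == NAT is false
Combine:
[1.1.1] false AND true AND false = false
[1.1] NOT false = true
[1.2.1.1.1] true AND false = false
[1.2.1.1] NOT false = true
[1.2.1] NOT true = false
[1.2] NOT false = true
[1.3.1.2] false OR false = false
[1.3.1] true → false = false
[1.3] NOT false = true
[1] true OR true OR true = true
[2.1] true AND false = false
[2.2] false → true (antecedent false ⇒ implication holds) = true
[2.3.1] false AND false AND false = false
[2.3] NOT false = true
[2.4.1.2.1] true AND false = false
[2.4.1.2] NOT false = true
[2.4.1] true → true = true
[2.4] NOT true = false
[2] false AND true AND true AND false = false
[root] true AND false = false
Overall: false → eliminated

Eliminated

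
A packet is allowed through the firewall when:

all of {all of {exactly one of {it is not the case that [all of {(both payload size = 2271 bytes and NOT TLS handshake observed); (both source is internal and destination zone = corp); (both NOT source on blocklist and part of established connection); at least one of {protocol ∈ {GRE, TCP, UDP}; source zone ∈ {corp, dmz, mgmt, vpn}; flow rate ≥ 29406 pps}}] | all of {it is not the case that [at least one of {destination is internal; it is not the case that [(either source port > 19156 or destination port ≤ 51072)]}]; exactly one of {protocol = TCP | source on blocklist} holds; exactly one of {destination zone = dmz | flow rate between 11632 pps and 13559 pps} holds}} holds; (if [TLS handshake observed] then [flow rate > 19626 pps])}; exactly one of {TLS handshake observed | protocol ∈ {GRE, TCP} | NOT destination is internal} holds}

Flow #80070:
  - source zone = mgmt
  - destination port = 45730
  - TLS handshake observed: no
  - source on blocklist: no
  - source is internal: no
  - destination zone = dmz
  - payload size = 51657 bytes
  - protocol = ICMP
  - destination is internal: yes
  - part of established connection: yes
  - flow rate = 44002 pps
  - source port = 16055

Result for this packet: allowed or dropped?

Dropped

Atomic conditions:
  payload size = 2271 bytes: 51657 == 2271 is false
  NOT TLS handshake observed: no → true
  source is internal: no → false
  destination zone = corp: dmz == corp is false
  NOT source on blocklist: no → true
  part of established connection: yes → true
  protocol ∈ {GRE, TCP, UDP}: ICMP is not in the set → false
  source zone ∈ {corp, dmz, mgmt, vpn}: mgmt is in the set → true
  flow rate ≥ 29406 pps: 44002 ≥ 29406 is true
  destination is internal: yes → true
  source port > 19156: 16055 > 19156 is false
  destination port ≤ 51072: 45730 ≤ 51072 is true
  protocol = TCP: ICMP == TCP is false
  source on blocklist: no → false
  destination zone = dmz: dmz == dmz is true
  flow rate between 11632 pps and 13559 pps: 44002 in [11632, 13559] is false
  TLS handshake observed: no → false
  flow rate > 19626 pps: 44002 > 19626 is true
  protocol ∈ {GRE, TCP}: ICMP is not in the set → false
  NOT destination is internal: yes → false
Combine:
[1.1.1.1.1] false AND true = false
[1.1.1.1.2] false AND false = false
[1.1.1.1.3] true AND true = true
[1.1.1.1.4] false OR true OR true = true
[1.1.1.1] false AND false AND true AND true = false
[1.1.1] NOT false = true
[1.1.2.1.1.2.1] false OR true = true
[1.1.2.1.1.2] NOT true = false
[1.1.2.1.1] true OR false = true
[1.1.2.1] NOT true = false
[1.1.2.2] exactly-one(false, false) = false
[1.1.2.3] exactly-one(true, false) = true
[1.1.2] false AND false AND true = false
[1.1] exactly-one(true, false) = true
[1.2] false → true (antecedent false ⇒ implication holds) = true
[1] true AND true = true
[2] exactly-one(false, false, false) = false
[root] true AND false = false
Overall: false → dropped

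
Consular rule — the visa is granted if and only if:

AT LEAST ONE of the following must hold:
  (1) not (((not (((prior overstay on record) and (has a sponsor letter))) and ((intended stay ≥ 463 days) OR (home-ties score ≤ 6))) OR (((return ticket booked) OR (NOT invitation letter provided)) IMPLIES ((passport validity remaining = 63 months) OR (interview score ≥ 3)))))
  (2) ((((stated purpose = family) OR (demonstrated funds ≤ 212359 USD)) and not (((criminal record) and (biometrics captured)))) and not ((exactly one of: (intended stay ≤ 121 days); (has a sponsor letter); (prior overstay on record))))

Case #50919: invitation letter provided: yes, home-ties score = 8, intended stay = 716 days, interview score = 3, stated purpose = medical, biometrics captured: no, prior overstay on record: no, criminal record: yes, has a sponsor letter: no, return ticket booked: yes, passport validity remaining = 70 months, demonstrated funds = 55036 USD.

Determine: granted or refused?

Granted

Atomic conditions:
  prior overstay on record: no → false
  has a sponsor letter: no → false
  intended stay ≥ 463 days: 716 ≥ 463 is true
  home-ties score ≤ 6: 8 ≤ 6 is false
  return ticket booked: yes → true
  NOT invitation letter provided: yes → false
  passport validity remaining = 63 months: 70 == 63 is false
  interview score ≥ 3: 3 ≥ 3 is true
  stated purpose = family: medical == family is false
  demonstrated funds ≤ 212359 USD: 55036 ≤ 212359 is true
  criminal record: yes → true
  biometrics captured: no → false
  intended stay ≤ 121 days: 716 ≤ 121 is false
Combine:
[1.1.1.1.1] false AND false = false
[1.1.1.1] NOT false = true
[1.1.1.2] true OR false = true
[1.1.1] true AND true = true
[1.1.2.1] true OR false = true
[1.1.2.2] false OR true = true
[1.1.2] true → true = true
[1.1] true OR true = true
[1] NOT true = false
[2.1.1] false OR true = true
[2.1.2.1] true AND false = false
[2.1.2] NOT false = true
[2.1] true AND true = true
[2.2.1] exactly-one(false, false, false) = false
[2.2] NOT false = true
[2] true AND true = true
[root] false OR true = true
Overall: true → granted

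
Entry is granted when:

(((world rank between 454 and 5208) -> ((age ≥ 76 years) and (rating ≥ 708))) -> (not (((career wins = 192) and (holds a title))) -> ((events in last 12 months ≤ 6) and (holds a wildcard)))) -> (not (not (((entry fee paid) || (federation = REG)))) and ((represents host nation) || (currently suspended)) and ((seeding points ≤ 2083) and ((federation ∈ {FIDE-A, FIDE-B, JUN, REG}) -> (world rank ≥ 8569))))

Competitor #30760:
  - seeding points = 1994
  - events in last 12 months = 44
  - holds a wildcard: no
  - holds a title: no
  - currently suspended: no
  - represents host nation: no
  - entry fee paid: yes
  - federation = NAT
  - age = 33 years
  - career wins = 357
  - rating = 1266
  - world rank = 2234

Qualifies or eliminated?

Eliminated

Atomic conditions:
  world rank between 454 and 5208: 2234 in [454, 5208] is true
  age ≥ 76 years: 33 ≥ 76 is false
  rating ≥ 708: 1266 ≥ 708 is true
  career wins = 192: 357 == 192 is false
  holds a title: no → false
  events in last 12 months ≤ 6: 44 ≤ 6 is false
  holds a wildcard: no → false
  entry fee paid: yes → true
  federation = REG: NAT == REG is false
  represents host nation: no → false
  currently suspended: no → false
  seeding points ≤ 2083: 1994 ≤ 2083 is true
  federation ∈ {FIDE-A, FIDE-B, JUN, REG}: NAT is not in the set → false
  world rank ≥ 8569: 2234 ≥ 8569 is false
Combine:
[1.1.2] false AND true = false
[1.1] true → false = false
[1.2.1.1] false AND false = false
[1.2.1] NOT false = true
[1.2.2] false AND false = false
[1.2] true → false = false
[1] false → false (antecedent false ⇒ implication holds) = true
[2.1.1.1] true OR false = true
[2.1.1] NOT true = false
[2.1] NOT false = true
[2.2] false OR false = false
[2.3.2] false → false (antecedent false ⇒ implication holds) = true
[2.3] true AND true = true
[2] true AND false AND true = false
[root] true → false = false
Overall: false → eliminated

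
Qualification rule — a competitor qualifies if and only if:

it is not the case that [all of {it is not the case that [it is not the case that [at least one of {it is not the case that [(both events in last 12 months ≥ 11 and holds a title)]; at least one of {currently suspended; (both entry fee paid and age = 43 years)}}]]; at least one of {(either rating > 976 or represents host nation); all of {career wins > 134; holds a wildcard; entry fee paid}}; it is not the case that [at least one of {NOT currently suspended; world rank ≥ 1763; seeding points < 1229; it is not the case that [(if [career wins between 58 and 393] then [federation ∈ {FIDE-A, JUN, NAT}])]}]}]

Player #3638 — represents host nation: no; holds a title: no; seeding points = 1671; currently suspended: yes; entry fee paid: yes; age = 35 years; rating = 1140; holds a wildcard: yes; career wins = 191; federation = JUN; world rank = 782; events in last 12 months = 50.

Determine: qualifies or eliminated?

Atomic conditions:
  events in last 12 months ≥ 11: 50 ≥ 11 is true
  holds a title: no → false
  currently suspended: yes → true
  entry fee paid: yes → true
  age = 43 years: 35 == 43 is false
  rating > 976: 1140 > 976 is true
  represents host nation: no → false
  career wins > 134: 191 > 134 is true
  holds a wildcard: yes → true
  NOT currently suspended: yes → false
  world rank ≥ 1763: 782 ≥ 1763 is false
  seeding points < 1229: 1671 < 1229 is false
  career wins between 58 and 393: 191 in [58, 393] is true
  federation ∈ {FIDE-A, JUN, NAT}: JUN is in the set → true
Combine:
[1.1.1.1.1.1] true AND false = false
[1.1.1.1.1] NOT false = true
[1.1.1.1.2.2] true AND false = false
[1.1.1.1.2] true OR false = true
[1.1.1.1] true OR true = true
[1.1.1] NOT true = false
[1.1] NOT false = true
[1.2.1] true OR false = true
[1.2.2] true AND true AND true = true
[1.2] true OR true = true
[1.3.1.4.1] true → true = true
[1.3.1.4] NOT true = false
[1.3.1] false OR false OR false OR false = false
[1.3] NOT false = true
[1] true AND true AND true = true
[root] NOT true = false
Overall: false → eliminated

Eliminated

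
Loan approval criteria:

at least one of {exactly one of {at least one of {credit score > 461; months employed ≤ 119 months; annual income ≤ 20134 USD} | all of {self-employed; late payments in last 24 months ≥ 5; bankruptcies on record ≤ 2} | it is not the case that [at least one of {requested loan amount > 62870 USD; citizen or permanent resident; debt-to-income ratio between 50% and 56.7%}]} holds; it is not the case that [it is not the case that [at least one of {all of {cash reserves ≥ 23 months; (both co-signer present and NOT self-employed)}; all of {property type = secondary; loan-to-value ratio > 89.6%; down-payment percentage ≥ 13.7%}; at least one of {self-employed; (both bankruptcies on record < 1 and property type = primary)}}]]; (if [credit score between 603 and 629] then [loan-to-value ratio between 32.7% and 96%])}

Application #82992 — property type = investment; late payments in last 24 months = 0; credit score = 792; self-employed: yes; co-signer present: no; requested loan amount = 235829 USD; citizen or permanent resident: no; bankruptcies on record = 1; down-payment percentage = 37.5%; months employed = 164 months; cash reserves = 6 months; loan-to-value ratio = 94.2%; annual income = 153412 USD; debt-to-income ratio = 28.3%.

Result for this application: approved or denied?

Approved

Atomic conditions:
  credit score > 461: 792 > 461 is true
  months employed ≤ 119 months: 164 ≤ 119 is false
  annual income ≤ 20134 USD: 153412 ≤ 20134 is false
  self-employed: yes → true
  late payments in last 24 months ≥ 5: 0 ≥ 5 is false
  bankruptcies on record ≤ 2: 1 ≤ 2 is true
  requested loan amount > 62870 USD: 235829 > 62870 is true
  citizen or permanent resident: no → false
  debt-to-income ratio between 50% and 56.7%: 28.3 in [50, 56.7] is false
  cash reserves ≥ 23 months: 6 ≥ 23 is false
  co-signer present: no → false
  NOT self-employed: yes → false
  property type = secondary: investment == secondary is false
  loan-to-value ratio > 89.6%: 94.2 > 89.6 is true
  down-payment percentage ≥ 13.7%: 37.5 ≥ 13.7 is true
  bankruptcies on record < 1: 1 < 1 is false
  property type = primary: investment == primary is false
  credit score between 603 and 629: 792 in [603, 629] is false
  loan-to-value ratio between 32.7% and 96%: 94.2 in [32.7, 96] is true
Combine:
[1.1] true OR false OR false = true
[1.2] true AND false AND true = false
[1.3.1] true OR false OR false = true
[1.3] NOT true = false
[1] exactly-one(true, false, false) = true
[2.1.1.1.2] false AND false = false
[2.1.1.1] false AND false = false
[2.1.1.2] false AND true AND true = false
[2.1.1.3.2] false AND false = false
[2.1.1.3] true OR false = true
[2.1.1] false OR false OR true = true
[2.1] NOT true = false
[2] NOT false = true
[3] false → true (antecedent false ⇒ implication holds) = true
[root] true OR true OR true = true
Overall: true → approved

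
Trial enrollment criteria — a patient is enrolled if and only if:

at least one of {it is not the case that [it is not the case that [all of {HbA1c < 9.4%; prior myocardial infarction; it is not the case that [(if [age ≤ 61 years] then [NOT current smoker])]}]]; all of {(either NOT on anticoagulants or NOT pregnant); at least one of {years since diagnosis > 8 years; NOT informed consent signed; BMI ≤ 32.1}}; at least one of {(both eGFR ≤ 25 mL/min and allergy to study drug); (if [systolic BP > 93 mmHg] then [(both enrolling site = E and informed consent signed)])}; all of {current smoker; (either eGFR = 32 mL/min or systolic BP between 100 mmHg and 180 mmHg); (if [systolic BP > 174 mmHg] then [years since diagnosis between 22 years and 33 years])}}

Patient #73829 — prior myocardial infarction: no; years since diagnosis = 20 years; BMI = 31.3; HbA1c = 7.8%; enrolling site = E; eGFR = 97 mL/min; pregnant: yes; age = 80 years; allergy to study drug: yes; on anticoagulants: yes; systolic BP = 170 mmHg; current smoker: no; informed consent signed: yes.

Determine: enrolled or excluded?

Atomic conditions:
  HbA1c < 9.4%: 7.8 < 9.4 is true
  prior myocardial infarction: no → false
  age ≤ 61 years: 80 ≤ 61 is false
  NOT current smoker: no → true
  NOT on anticoagulants: yes → false
  NOT pregnant: yes → false
  years since diagnosis > 8 years: 20 > 8 is true
  NOT informed consent signed: yes → false
  BMI ≤ 32.1: 31.3 ≤ 32.1 is true
  eGFR ≤ 25 mL/min: 97 ≤ 25 is false
  allergy to study drug: yes → true
  systolic BP > 93 mmHg: 170 > 93 is true
  enrolling site = E: E == E is true
  informed consent signed: yes → true
  current smoker: no → false
  eGFR = 32 mL/min: 97 == 32 is false
  systolic BP between 100 mmHg and 180 mmHg: 170 in [100, 180] is true
  systolic BP > 174 mmHg: 170 > 174 is false
  years since diagnosis between 22 years and 33 years: 20 in [22, 33] is false
Combine:
[1.1.1.3.1] false → true (antecedent false ⇒ implication holds) = true
[1.1.1.3] NOT true = false
[1.1.1] true AND false AND false = false
[1.1] NOT false = true
[1] NOT true = false
[2.1] false OR false = false
[2.2] true OR false OR true = true
[2] false AND true = false
[3.1] false AND true = false
[3.2.2] true AND true = true
[3.2] true → true = true
[3] false OR true = true
[4.2] false OR true = true
[4.3] false → false (antecedent false ⇒ implication holds) = true
[4] false AND true AND true = false
[root] false OR false OR true OR false = true
Overall: true → enrolled

Enrolled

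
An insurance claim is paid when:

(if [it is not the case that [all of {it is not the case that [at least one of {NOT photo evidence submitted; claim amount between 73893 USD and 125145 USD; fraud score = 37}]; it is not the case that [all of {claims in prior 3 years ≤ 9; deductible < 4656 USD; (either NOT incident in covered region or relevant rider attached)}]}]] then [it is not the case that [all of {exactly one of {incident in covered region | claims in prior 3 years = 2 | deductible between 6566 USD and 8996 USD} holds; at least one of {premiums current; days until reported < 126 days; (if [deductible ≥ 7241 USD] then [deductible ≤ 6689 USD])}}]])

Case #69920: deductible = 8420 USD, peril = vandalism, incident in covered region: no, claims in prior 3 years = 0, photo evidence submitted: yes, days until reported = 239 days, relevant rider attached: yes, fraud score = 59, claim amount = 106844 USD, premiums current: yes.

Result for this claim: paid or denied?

Denied

Atomic conditions:
  NOT photo evidence submitted: yes → false
  claim amount between 73893 USD and 125145 USD: 106844 in [73893, 125145] is true
  fraud score = 37: 59 == 37 is false
  claims in prior 3 years ≤ 9: 0 ≤ 9 is true
  deductible < 4656 USD: 8420 < 4656 is false
  NOT incident in covered region: no → true
  relevant rider attached: yes → true
  incident in covered region: no → false
  claims in prior 3 years = 2: 0 == 2 is false
  deductible between 6566 USD and 8996 USD: 8420 in [6566, 8996] is true
  premiums current: yes → true
  days until reported < 126 days: 239 < 126 is false
  deductible ≥ 7241 USD: 8420 ≥ 7241 is true
  deductible ≤ 6689 USD: 8420 ≤ 6689 is false
Combine:
[1.1.1.1] false OR true OR false = true
[1.1.1] NOT true = false
[1.1.2.1.3] true OR true = true
[1.1.2.1] true AND false AND true = false
[1.1.2] NOT false = true
[1.1] false AND true = false
[1] NOT false = true
[2.1.1] exactly-one(false, false, true) = true
[2.1.2.3] true → false = false
[2.1.2] true OR false OR false = true
[2.1] true AND true = true
[2] NOT true = false
[root] true → false = false
Overall: false → denied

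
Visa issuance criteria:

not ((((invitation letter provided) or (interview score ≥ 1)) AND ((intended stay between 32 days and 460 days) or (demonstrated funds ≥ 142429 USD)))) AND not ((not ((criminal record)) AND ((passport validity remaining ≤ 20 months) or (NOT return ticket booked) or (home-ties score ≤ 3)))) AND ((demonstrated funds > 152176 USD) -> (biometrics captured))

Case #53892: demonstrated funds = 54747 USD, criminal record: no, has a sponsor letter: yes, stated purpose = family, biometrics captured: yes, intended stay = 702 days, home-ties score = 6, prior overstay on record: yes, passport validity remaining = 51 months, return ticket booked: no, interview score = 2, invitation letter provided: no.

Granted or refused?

Atomic conditions:
  invitation letter provided: no → false
  interview score ≥ 1: 2 ≥ 1 is true
  intended stay between 32 days and 460 days: 702 in [32, 460] is false
  demonstrated funds ≥ 142429 USD: 54747 ≥ 142429 is false
  criminal record: no → false
  passport validity remaining ≤ 20 months: 51 ≤ 20 is false
  NOT return ticket booked: no → true
  home-ties score ≤ 3: 6 ≤ 3 is false
  demonstrated funds > 152176 USD: 54747 > 152176 is false
  biometrics captured: yes → true
Combine:
[1.1.1] false OR true = true
[1.1.2] false OR false = false
[1.1] true AND false = false
[1] NOT false = true
[2.1.1] NOT false = true
[2.1.2] false OR true OR false = true
[2.1] true AND true = true
[2] NOT true = false
[3] false → true (antecedent false ⇒ implication holds) = true
[root] true AND false AND true = false
Overall: false → refused

Refused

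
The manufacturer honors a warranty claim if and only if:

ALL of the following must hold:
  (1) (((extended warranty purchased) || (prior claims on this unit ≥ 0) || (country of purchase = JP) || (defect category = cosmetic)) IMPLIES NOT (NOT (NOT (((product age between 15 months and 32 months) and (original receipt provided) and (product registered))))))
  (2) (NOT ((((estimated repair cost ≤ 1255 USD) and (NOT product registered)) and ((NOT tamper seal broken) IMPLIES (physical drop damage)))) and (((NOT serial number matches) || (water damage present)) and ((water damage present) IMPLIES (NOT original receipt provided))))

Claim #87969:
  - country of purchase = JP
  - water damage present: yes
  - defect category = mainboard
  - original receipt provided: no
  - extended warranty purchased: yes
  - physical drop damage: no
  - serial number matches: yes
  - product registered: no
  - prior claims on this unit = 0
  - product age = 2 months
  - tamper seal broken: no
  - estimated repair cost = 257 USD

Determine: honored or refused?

Honored

Atomic conditions:
  extended warranty purchased: yes → true
  prior claims on this unit ≥ 0: 0 ≥ 0 is true
  country of purchase = JP: JP == JP is true
  defect category = cosmetic: mainboard == cosmetic is false
  product age between 15 months and 32 months: 2 in [15, 32] is false
  original receipt provided: no → false
  product registered: no → false
  estimated repair cost ≤ 1255 USD: 257 ≤ 1255 is true
  NOT product registered: no → true
  NOT tamper seal broken: no → true
  physical drop damage: no → false
  NOT serial number matches: yes → false
  water damage present: yes → true
  NOT original receipt provided: no → true
Combine:
[1.1] true OR true OR true OR false = true
[1.2.1.1.1] false AND false AND false = false
[1.2.1.1] NOT false = true
[1.2.1] NOT true = false
[1.2] NOT false = true
[1] true → true = true
[2.1.1.1] true AND true = true
[2.1.1.2] true → false = false
[2.1.1] true AND false = false
[2.1] NOT false = true
[2.2.1] false OR true = true
[2.2.2] true → true = true
[2.2] true AND true = true
[2] true AND true = true
[root] true AND true = true
Overall: true → honored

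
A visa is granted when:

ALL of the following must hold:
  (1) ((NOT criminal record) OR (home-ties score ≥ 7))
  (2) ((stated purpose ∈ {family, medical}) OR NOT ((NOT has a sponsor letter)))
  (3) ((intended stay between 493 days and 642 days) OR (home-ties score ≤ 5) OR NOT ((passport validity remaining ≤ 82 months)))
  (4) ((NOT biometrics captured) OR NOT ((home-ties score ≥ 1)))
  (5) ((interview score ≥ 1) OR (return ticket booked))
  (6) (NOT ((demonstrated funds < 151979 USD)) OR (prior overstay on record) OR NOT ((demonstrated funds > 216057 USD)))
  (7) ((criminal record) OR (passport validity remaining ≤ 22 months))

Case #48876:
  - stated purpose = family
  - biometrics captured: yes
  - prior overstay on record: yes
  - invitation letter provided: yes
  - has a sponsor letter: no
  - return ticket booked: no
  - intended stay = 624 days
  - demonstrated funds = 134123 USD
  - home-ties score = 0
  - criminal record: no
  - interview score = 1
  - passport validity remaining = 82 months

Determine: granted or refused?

Refused

Atomic conditions:
  NOT criminal record: no → true
  home-ties score ≥ 7: 0 ≥ 7 is false
  stated purpose ∈ {family, medical}: family is in the set → true
  NOT has a sponsor letter: no → true
  intended stay between 493 days and 642 days: 624 in [493, 642] is true
  home-ties score ≤ 5: 0 ≤ 5 is true
  passport validity remaining ≤ 82 months: 82 ≤ 82 is true
  NOT biometrics captured: yes → false
  home-ties score ≥ 1: 0 ≥ 1 is false
  interview score ≥ 1: 1 ≥ 1 is true
  return ticket booked: no → false
  demonstrated funds < 151979 USD: 134123 < 151979 is true
  prior overstay on record: yes → true
  demonstrated funds > 216057 USD: 134123 > 216057 is false
  criminal record: no → false
  passport validity remaining ≤ 22 months: 82 ≤ 22 is false
Combine:
[1] true OR false = true
[2.2] NOT true = false
[2] true OR false = true
[3.3] NOT true = false
[3] true OR true OR false = true
[4.2] NOT false = true
[4] false OR true = true
[5] true OR false = true
[6.1] NOT true = false
[6.3] NOT false = true
[6] false OR true OR true = true
[7] false OR false = false
[root] true AND true AND true AND true AND true AND true AND false = false
Overall: false → refused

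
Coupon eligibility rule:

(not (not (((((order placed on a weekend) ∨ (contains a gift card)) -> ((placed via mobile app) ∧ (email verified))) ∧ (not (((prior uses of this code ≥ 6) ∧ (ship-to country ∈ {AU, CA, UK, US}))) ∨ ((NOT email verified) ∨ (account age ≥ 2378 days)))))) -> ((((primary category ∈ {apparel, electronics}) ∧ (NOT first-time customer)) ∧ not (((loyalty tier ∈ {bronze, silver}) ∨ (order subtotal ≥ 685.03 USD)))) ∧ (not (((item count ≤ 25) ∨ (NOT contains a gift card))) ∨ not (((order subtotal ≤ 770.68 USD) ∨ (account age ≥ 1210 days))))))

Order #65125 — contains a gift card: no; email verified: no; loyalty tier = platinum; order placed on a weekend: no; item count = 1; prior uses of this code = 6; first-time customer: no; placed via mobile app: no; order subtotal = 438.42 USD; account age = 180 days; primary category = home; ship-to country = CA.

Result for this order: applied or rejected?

Rejected

Atomic conditions:
  order placed on a weekend: no → false
  contains a gift card: no → false
  placed via mobile app: no → false
  email verified: no → false
  prior uses of this code ≥ 6: 6 ≥ 6 is true
  ship-to country ∈ {AU, CA, UK, US}: CA is in the set → true
  NOT email verified: no → true
  account age ≥ 2378 days: 180 ≥ 2378 is false
  primary category ∈ {apparel, electronics}: home is not in the set → false
  NOT first-time customer: no → true
  loyalty tier ∈ {bronze, silver}: platinum is not in the set → false
  order subtotal ≥ 685.03 USD: 438.42 ≥ 685.03 is false
  item count ≤ 25: 1 ≤ 25 is true
  NOT contains a gift card: no → true
  order subtotal ≤ 770.68 USD: 438.42 ≤ 770.68 is true
  account age ≥ 1210 days: 180 ≥ 1210 is false
Combine:
[1.1.1.1.1] false OR false = false
[1.1.1.1.2] false AND false = false
[1.1.1.1] false → false (antecedent false ⇒ implication holds) = true
[1.1.1.2.1.1] true AND true = true
[1.1.1.2.1] NOT true = false
[1.1.1.2.2] true OR false = true
[1.1.1.2] false OR true = true
[1.1.1] true AND true = true
[1.1] NOT true = false
[1] NOT false = true
[2.1.1] false AND true = false
[2.1.2.1] false OR false = false
[2.1.2] NOT false = true
[2.1] false AND true = false
[2.2.1.1] true OR true = true
[2.2.1] NOT true = false
[2.2.2.1] true OR false = true
[2.2.2] NOT true = false
[2.2] false OR false = false
[2] false AND false = false
[root] true → false = false
Overall: false → rejected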